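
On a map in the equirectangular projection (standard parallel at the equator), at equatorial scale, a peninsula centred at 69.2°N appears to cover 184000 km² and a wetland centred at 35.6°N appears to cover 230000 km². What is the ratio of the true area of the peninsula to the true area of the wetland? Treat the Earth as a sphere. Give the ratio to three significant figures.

Plate carrée has h = 1 and k = sec φ, giving areal scale sec φ; true area = (apparent area) · cos φ.
True area of peninsula: 184000 × cos(69.2°) = 184000 × 0.3551 = 65340 km².
True area of wetland: 230000 × cos(35.6°) = 230000 × 0.8131 = 187000 km².
Ratio = 65340 / 187000 ≈ 0.349.

0.349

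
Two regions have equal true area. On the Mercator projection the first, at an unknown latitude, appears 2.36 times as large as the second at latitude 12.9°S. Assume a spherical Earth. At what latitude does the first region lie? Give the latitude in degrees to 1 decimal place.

50.6°

For equal true areas on Mercator, apparent areas scale as sec²φ, so the ratio is cos²φ₂ / cos²φ₁.
cos²φ₂ / cos²φ₁ = 2.36  ⇒  cos φ₁ = cos 12.9° / √2.36 = 0.9748/1.536 = 0.6345.
φ₁ = arccos(0.6345) ≈ 50.6°.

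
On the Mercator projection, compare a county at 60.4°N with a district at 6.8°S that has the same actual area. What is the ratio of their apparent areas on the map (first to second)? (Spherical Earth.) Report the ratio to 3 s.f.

Mercator areal scale is sec²φ.
At 60.4°: sec²(60.4°) = 1/0.4939² = 4.099.
At 6.8°: sec²(6.8°) = 1/0.9930² = 1.014.
Ratio = 4.099/1.014 = cos²(6.8°)/cos²(60.4°) ≈ 4.04.

4.04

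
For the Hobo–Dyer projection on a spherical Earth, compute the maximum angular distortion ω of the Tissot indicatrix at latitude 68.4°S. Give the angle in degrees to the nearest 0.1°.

80.4°

Hobo–Dyer is a cylindrical equal-area projection with standard parallels at ±37.5°. Cylindrical equal-area (φ₀ = 37.5°): h = cos φ / cos 37.5° along meridians, k = cos 37.5° / cos φ along parallels; h·k = 1.
At 68.4°: h = 0.4640, k = 2.155; principal scales a = 2.155, b = 0.4640.
sin(ω/2) = (a − b)/(a + b) = 1.691/2.619 = 0.6457, so ω = 2 arcsin(0.6457) ≈ 80.4°.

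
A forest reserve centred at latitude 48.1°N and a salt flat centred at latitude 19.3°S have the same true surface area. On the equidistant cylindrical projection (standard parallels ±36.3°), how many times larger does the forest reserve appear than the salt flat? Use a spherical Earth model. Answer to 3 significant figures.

In the equirectangular projection with standard parallel φ₀ = 36.3° (x = Rλ cos φ₀, y = Rφ), meridians are true-scale (h = 1) and the parallel scale is k = cos φ₀ / cos φ.
Areal scale at 48.1°: h·k = 1.000 × 1.207 = 1.207.
Areal scale at 19.3°: h·k = 1.000 × 0.8539 = 0.8539.
Ratio = 1.207/0.8539 ≈ 1.41.

1.41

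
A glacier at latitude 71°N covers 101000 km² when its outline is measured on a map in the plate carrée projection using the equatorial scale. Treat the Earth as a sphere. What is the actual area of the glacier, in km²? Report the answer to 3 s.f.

32900 km²

In the plate carrée (x = Rλ, y = Rφ), meridians are true-scale (h = 1) and parallels are stretched by k = sec φ.
Areal scale = h·k = 1 × sec φ; at 71°, h = 1.000, k = 3.072, so h·k = 3.072.
True area = apparent / (areal scale) = 101000 / 3.072 ≈ 32900 km².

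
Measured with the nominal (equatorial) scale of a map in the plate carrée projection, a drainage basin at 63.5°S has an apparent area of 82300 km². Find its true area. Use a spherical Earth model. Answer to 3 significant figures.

In the plate carrée (x = Rλ, y = Rφ), meridians are true-scale (h = 1) and parallels are stretched by k = sec φ.
Areal scale = h·k = 1 × sec φ; at 63.5°, h = 1.000, k = 2.241, so h·k = 2.241.
True area = apparent / (areal scale) = 82300 / 2.241 ≈ 36700 km².

36700 km²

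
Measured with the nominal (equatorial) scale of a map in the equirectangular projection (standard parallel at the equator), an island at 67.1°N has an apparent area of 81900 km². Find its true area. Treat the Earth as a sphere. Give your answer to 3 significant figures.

In the plate carrée (x = Rλ, y = Rφ), meridians are true-scale (h = 1) and parallels are stretched by k = sec φ.
Areal scale = h·k = 1 × sec φ; at 67.1°, h = 1.000, k = 2.570, so h·k = 2.570.
True area = apparent / (areal scale) = 81900 / 2.570 ≈ 31900 km².

31900 km²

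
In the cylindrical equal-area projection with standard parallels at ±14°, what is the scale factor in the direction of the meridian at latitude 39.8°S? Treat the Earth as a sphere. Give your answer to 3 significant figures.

0.792

A cylindrical equal-area projection with standard parallel φ₀ has meridian scale h = cos φ / cos φ₀ and parallel scale k = cos φ₀ / cos φ (so areas are preserved, h·k = 1).
h = cos 39.8° / cos 14° = 0.7683/0.9703 = 0.7918.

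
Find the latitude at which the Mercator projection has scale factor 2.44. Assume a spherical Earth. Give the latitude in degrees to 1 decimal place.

Mercator scale is k = sec φ = 1/cos φ.
1/cos φ = 2.44  ⇒  cos φ = 0.4098  ⇒  φ = arccos(0.4098) ≈ 65.8°.

65.8°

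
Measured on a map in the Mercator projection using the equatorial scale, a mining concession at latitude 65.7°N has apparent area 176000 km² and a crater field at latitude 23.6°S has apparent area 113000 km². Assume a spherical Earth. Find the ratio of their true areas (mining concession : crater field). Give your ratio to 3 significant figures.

0.314

Since Mercator area scale is 1/cos²φ, the true area equals the apparent area multiplied by cos²φ.
True area of mining concession: 176000 × cos²(65.7°) = 176000 × 0.1693 = 29800 km².
True area of crater field: 113000 × cos²(23.6°) = 113000 × 0.8397 = 94890 km².
Ratio = 29800 / 94890 ≈ 0.314.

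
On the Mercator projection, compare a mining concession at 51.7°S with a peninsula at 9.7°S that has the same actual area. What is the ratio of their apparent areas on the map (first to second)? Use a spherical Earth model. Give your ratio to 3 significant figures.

2.53

On Mercator, area is exaggerated by sec²φ = 1/cos²φ.
At 51.7°: sec²(51.7°) = 1/0.6198² = 2.603.
At 9.7°: sec²(9.7°) = 1/0.9857² = 1.029.
Ratio = 2.603/1.029 = cos²(9.7°)/cos²(51.7°) ≈ 2.53.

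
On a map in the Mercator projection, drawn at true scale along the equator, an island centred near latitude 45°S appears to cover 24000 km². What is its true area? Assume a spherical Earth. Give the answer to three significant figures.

12000 km²

The Mercator projection is conformal; its linear scale factor is the same in every direction and equals sec φ = 1/cos φ.
Areal scale = k² = sec²φ = 1/cos²(45°) = 1/0.7071² = 2.000.
True area = apparent / (areal scale) = 24000 / 2.000 ≈ 12000 km².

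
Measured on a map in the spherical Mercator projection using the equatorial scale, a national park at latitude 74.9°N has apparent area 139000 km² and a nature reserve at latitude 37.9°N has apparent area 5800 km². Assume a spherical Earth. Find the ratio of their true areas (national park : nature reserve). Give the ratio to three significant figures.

Mercator's areal exaggeration is sec²φ; hence true area = (apparent area) · cos²φ.
True area of national park: 139000 × cos²(74.9°) = 139000 × 0.06786 = 9433 km².
True area of nature reserve: 5800 × cos²(37.9°) = 5800 × 0.6227 = 3611 km².
Ratio = 9433 / 3611 ≈ 2.61.

2.61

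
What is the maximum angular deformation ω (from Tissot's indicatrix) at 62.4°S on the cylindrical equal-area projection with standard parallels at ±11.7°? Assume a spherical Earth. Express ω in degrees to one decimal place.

78.7°

For cylindrical equal-area with standard parallel φ₀, h = cos φ / cos φ₀ and k = cos φ₀ / cos φ, so h·k = 1.
At 62.4°: h = 0.4731, k = 2.114; principal scales a = 2.114, b = 0.4731.
sin(ω/2) = (a − b)/(a + b) = 1.640/2.587 = 0.6342, so ω = 2 arcsin(0.6342) ≈ 78.7°.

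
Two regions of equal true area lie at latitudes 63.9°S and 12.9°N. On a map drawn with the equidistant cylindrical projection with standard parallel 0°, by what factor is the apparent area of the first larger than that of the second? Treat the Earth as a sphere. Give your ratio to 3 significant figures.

Plate carrée maps x = Rλ, y = Rφ. The meridian scale is h = 1 and the parallel scale is k = 1/cos φ = sec φ.
Areal scale at 63.9°: h·k = 1.000 × 2.273 = 2.273.
Areal scale at 12.9°: h·k = 1.000 × 1.026 = 1.026.
Ratio = 2.273/1.026 ≈ 2.22.

2.22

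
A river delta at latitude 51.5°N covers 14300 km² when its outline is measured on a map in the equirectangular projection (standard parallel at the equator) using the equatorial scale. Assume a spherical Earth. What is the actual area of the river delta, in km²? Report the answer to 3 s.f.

8900 km²

Plate carrée maps x = Rλ, y = Rφ. The meridian scale is h = 1 and the parallel scale is k = 1/cos φ = sec φ.
Areal scale = h·k = 1 × sec φ; at 51.5°, h = 1.000, k = 1.606, so h·k = 1.606.
True area = apparent / (areal scale) = 14300 / 1.606 ≈ 8900 km².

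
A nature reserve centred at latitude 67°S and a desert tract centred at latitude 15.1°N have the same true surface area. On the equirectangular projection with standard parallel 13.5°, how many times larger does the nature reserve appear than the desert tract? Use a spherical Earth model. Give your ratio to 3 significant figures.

2.47

The equidistant cylindrical projection with φ₀ = 13.5° has h = 1 (meridians true) and k = cos φ₀ / cos φ along parallels.
Areal scale at 67°: h·k = 1.000 × 2.489 = 2.489.
Areal scale at 15.1°: h·k = 1.000 × 1.007 = 1.007.
Ratio = 2.489/1.007 ≈ 2.47.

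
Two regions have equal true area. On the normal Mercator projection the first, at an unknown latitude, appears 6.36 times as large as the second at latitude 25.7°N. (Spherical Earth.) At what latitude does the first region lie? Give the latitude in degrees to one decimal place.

69.1°

Mercator areal scale is sec²φ, so apparent-area ratio = sec²φ₁ / sec²φ₂ = cos²φ₂ / cos²φ₁.
cos²φ₂ / cos²φ₁ = 6.36  ⇒  cos φ₁ = cos 25.7° / √6.36 = 0.9011/2.522 = 0.3573.
φ₁ = arccos(0.3573) ≈ 69.1°.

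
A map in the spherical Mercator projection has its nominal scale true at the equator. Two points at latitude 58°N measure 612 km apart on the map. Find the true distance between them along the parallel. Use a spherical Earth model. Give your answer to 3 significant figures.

324 km

The Mercator projection is conformal; its linear scale factor is the same in every direction and equals sec φ = 1/cos φ.
Along the parallel at 58°, map distances are exaggerated by k = sec 58° = 1.887.
True distance = 612 / 1.887 = 612 × cos 58° ≈ 324 km.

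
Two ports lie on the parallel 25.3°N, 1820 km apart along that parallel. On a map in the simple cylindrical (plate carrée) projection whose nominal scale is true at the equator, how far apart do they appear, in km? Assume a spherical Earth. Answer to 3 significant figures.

In the plate carrée (x = Rλ, y = Rφ), meridians are true-scale (h = 1) and parallels are stretched by k = sec φ.
Along the parallel, k = sec 25.3° = 1/0.9041 = 1.106.
Map distance = 1820 × 1.106 ≈ 2010 km.

2010 km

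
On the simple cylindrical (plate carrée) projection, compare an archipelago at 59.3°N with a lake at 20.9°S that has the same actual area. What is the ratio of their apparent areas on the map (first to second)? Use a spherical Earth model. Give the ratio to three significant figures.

For the equirectangular projection with φ₀ = 0 (plate carrée), h = 1 along meridians and k = sec φ along parallels.
Areal scale at 59.3°: h·k = 1.000 × 1.959 = 1.959.
Areal scale at 20.9°: h·k = 1.000 × 1.070 = 1.070.
Ratio = 1.959/1.070 ≈ 1.83.

1.83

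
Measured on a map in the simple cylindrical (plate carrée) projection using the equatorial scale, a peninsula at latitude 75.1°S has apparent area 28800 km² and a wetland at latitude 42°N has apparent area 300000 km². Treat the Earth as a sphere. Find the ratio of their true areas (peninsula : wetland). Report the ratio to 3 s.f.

0.0332

Plate carrée has h = 1 and k = sec φ, giving areal scale sec φ; true area = (apparent area) · cos φ.
True area of peninsula: 28800 × cos(75.1°) = 28800 × 0.2571 = 7405 km².
True area of wetland: 300000 × cos(42°) = 300000 × 0.7431 = 222900 km².
Ratio = 7405 / 222900 ≈ 0.0332.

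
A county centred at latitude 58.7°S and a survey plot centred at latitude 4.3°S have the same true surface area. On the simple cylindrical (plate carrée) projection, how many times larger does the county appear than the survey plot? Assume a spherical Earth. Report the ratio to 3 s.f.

1.92

Plate carrée maps x = Rλ, y = Rφ. The meridian scale is h = 1 and the parallel scale is k = 1/cos φ = sec φ.
Areal scale at 58.7°: h·k = 1.000 × 1.925 = 1.925.
Areal scale at 4.3°: h·k = 1.000 × 1.003 = 1.003.
Ratio = 1.925/1.003 ≈ 1.92.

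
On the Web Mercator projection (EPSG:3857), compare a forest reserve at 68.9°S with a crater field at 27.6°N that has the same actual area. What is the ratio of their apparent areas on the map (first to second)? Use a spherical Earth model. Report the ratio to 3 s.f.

6.06

On Mercator, area is exaggerated by sec²φ = 1/cos²φ.
At 68.9°: sec²(68.9°) = 1/0.3600² = 7.716.
At 27.6°: sec²(27.6°) = 1/0.8862² = 1.273.
Ratio = 7.716/1.273 = cos²(27.6°)/cos²(68.9°) ≈ 6.06.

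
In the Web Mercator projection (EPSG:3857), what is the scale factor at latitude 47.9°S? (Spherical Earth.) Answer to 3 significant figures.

1.49

Mercator is conformal, so the point scale is isotropic: h = k = sec φ = 1/cos φ.
k = 1/cos 47.9° = 1/0.6704 = 1.492.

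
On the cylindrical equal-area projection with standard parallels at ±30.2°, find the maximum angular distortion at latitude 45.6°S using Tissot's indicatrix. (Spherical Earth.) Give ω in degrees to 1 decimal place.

24.0°

A cylindrical equal-area projection with standard parallel φ₀ has meridian scale h = cos φ / cos φ₀ and parallel scale k = cos φ₀ / cos φ (so areas are preserved, h·k = 1).
At 45.6°: h = 0.8095, k = 1.235; principal scales a = 1.235, b = 0.8095.
sin(ω/2) = (a − b)/(a + b) = 0.4257/2.045 = 0.2082, so ω = 2 arcsin(0.2082) ≈ 24.0°.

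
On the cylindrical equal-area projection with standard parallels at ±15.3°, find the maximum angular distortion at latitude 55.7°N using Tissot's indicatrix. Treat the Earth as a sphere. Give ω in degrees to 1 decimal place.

For cylindrical equal-area with standard parallel φ₀, h = cos φ / cos φ₀ and k = cos φ₀ / cos φ, so h·k = 1.
At 55.7°: h = 0.5842, k = 1.712; principal scales a = 1.712, b = 0.5842.
sin(ω/2) = (a − b)/(a + b) = 1.127/2.296 = 0.4911, so ω = 2 arcsin(0.4911) ≈ 58.8°.

58.8°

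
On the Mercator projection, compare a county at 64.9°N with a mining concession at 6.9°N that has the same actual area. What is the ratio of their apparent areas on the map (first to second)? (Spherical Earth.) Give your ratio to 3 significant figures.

5.48

On Mercator, area is exaggerated by sec²φ = 1/cos²φ.
At 64.9°: sec²(64.9°) = 1/0.4242² = 5.557.
At 6.9°: sec²(6.9°) = 1/0.9928² = 1.015.
Ratio = 5.557/1.015 = cos²(6.9°)/cos²(64.9°) ≈ 5.48.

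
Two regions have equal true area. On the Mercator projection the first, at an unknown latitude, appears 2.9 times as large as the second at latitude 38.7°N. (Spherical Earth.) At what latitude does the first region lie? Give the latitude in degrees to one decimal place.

For equal true areas on Mercator, apparent areas scale as sec²φ, so the ratio is cos²φ₂ / cos²φ₁.
cos²φ₂ / cos²φ₁ = 2.9  ⇒  cos φ₁ = cos 38.7° / √2.9 = 0.7804/1.703 = 0.4583.
φ₁ = arccos(0.4583) ≈ 62.7°.

62.7°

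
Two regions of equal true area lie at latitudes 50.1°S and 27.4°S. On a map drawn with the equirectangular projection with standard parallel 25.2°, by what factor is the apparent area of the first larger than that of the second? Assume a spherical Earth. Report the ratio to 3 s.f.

1.38

In the equirectangular projection with standard parallel φ₀ = 25.2° (x = Rλ cos φ₀, y = Rφ), meridians are true-scale (h = 1) and the parallel scale is k = cos φ₀ / cos φ.
Areal scale at 50.1°: h·k = 1.000 × 1.411 = 1.411.
Areal scale at 27.4°: h·k = 1.000 × 1.019 = 1.019.
Ratio = 1.411/1.019 ≈ 1.38.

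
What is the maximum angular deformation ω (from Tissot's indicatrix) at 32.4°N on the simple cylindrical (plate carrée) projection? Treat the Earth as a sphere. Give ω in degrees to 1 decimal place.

Plate carrée maps x = Rλ, y = Rφ. The meridian scale is h = 1 and the parallel scale is k = 1/cos φ = sec φ.
At 32.4°: h = 1.000, k = 1.184; principal scales a = 1.184, b = 1.000.
sin(ω/2) = (a − b)/(a + b) = 0.1844/2.184 = 0.08441, so ω = 2 arcsin(0.08441) ≈ 9.7°.

9.7°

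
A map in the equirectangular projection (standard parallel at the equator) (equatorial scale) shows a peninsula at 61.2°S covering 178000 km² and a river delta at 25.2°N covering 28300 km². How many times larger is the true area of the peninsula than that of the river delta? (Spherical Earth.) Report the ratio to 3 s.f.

3.35

On the plate carrée, areal scale = h·k = 1 × sec φ, so true area = apparent × cos φ.
True area of peninsula: 178000 × cos(61.2°) = 178000 × 0.4818 = 85750 km².
True area of river delta: 28300 × cos(25.2°) = 28300 × 0.9048 = 25610 km².
Ratio = 85750 / 25610 ≈ 3.35.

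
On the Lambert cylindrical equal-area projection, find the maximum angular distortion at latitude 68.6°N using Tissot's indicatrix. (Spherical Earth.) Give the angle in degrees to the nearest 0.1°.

The Lambert cylindrical equal-area projection is the cylindrical equal-area projection with its standard parallel at the equator (φ₀ = 0). Cylindrical equal-area (φ₀ = 0°): h = cos φ / cos 0° along meridians, k = cos 0° / cos φ along parallels; h·k = 1.
At 68.6°: h = 0.3649, k = 2.741; principal scales a = 2.741, b = 0.3649.
sin(ω/2) = (a − b)/(a + b) = 2.376/3.106 = 0.7650, so ω = 2 arcsin(0.7650) ≈ 99.8°.

99.8°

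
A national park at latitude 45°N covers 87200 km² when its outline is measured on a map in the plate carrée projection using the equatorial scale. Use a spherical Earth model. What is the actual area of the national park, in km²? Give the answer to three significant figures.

61700 km²

For the equirectangular projection with φ₀ = 0 (plate carrée), h = 1 along meridians and k = sec φ along parallels.
Areal scale = h·k = 1 × sec φ; at 45°, h = 1.000, k = 1.414, so h·k = 1.414.
True area = apparent / (areal scale) = 87200 / 1.414 ≈ 61700 km².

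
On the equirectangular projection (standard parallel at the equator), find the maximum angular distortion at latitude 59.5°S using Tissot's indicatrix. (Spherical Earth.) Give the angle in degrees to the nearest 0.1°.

38.1°

For the equirectangular projection with φ₀ = 0 (plate carrée), h = 1 along meridians and k = sec φ along parallels.
At 59.5°: h = 1.000, k = 1.970; principal scales a = 1.970, b = 1.000.
sin(ω/2) = (a − b)/(a + b) = 0.9703/2.970 = 0.3267, so ω = 2 arcsin(0.3267) ≈ 38.1°.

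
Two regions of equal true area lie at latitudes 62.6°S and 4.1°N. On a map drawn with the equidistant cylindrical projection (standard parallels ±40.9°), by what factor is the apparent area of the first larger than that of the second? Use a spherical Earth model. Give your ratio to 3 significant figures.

With standard parallel φ₀ = 40.9°, the equirectangular projection gives x = Rλ cos φ₀, y = Rφ, so h = 1 and k = cos 40.9° / cos φ.
Areal scale at 62.6°: h·k = 1.000 × 1.642 = 1.642.
Areal scale at 4.1°: h·k = 1.000 × 0.7578 = 0.7578.
Ratio = 1.642/0.7578 ≈ 2.17.

2.17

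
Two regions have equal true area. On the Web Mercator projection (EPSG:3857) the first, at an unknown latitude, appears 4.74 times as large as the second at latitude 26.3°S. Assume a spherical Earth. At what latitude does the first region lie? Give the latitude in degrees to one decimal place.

65.7°

Mercator areal scale is sec²φ, so apparent-area ratio = sec²φ₁ / sec²φ₂ = cos²φ₂ / cos²φ₁.
cos²φ₂ / cos²φ₁ = 4.74  ⇒  cos φ₁ = cos 26.3° / √4.74 = 0.8965/2.177 = 0.4118.
φ₁ = arccos(0.4118) ≈ 65.7°.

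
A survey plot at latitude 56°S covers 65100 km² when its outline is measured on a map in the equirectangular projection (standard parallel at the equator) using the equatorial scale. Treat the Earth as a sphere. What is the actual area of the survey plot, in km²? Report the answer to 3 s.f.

36400 km²

For the equirectangular projection with φ₀ = 0 (plate carrée), h = 1 along meridians and k = sec φ along parallels.
Areal scale = h·k = 1 × sec φ; at 56°, h = 1.000, k = 1.788, so h·k = 1.788.
True area = apparent / (areal scale) = 65100 / 1.788 ≈ 36400 km².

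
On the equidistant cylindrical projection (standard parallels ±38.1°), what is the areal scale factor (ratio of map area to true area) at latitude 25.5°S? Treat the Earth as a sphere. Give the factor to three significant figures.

0.872

In the equirectangular projection with standard parallel φ₀ = 38.1° (x = Rλ cos φ₀, y = Rφ), meridians are true-scale (h = 1) and the parallel scale is k = cos φ₀ / cos φ.
Areal scale = h·k = 1 × cos φ₀ / cos φ; at 25.5°, h = 1.000, k = 0.8719, so h·k = 0.8719.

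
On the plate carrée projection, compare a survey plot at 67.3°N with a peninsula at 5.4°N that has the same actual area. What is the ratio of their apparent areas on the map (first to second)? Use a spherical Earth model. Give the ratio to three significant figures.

2.58

In the plate carrée (x = Rλ, y = Rφ), meridians are true-scale (h = 1) and parallels are stretched by k = sec φ.
Areal scale at 67.3°: h·k = 1.000 × 2.591 = 2.591.
Areal scale at 5.4°: h·k = 1.000 × 1.004 = 1.004.
Ratio = 2.591/1.004 ≈ 2.58.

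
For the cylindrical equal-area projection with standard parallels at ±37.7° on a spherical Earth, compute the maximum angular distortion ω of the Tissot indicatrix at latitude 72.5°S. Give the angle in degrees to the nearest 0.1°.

96.8°

For cylindrical equal-area with standard parallel φ₀, h = cos φ / cos φ₀ and k = cos φ₀ / cos φ, so h·k = 1.
At 72.5°: h = 0.3801, k = 2.631; principal scales a = 2.631, b = 0.3801.
sin(ω/2) = (a − b)/(a + b) = 2.251/3.011 = 0.7476, so ω = 2 arcsin(0.7476) ≈ 96.8°.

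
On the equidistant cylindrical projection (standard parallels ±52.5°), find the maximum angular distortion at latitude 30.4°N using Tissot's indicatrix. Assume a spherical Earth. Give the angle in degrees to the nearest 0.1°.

In the equirectangular projection with standard parallel φ₀ = 52.5° (x = Rλ cos φ₀, y = Rφ), meridians are true-scale (h = 1) and the parallel scale is k = cos φ₀ / cos φ.
At 30.4°: h = 1.000, k = 0.7058; principal scales a = 1.000, b = 0.7058.
sin(ω/2) = (a − b)/(a + b) = 0.2942/1.706 = 0.1725, so ω = 2 arcsin(0.1725) ≈ 19.9°.

19.9°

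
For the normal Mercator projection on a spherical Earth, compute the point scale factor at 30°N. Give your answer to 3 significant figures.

1.15

For Mercator, h = k = sec φ (a conformal cylindrical projection has a single point scale, 1/cos φ).
k = 1/cos 30° = 1/0.8660 = 1.155.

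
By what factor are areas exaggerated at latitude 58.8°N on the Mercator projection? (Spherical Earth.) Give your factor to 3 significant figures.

The Mercator projection is conformal; its linear scale factor is the same in every direction and equals sec φ = 1/cos φ.
Areal scale = k² = sec²φ = 1/cos²(58.8°) = 1/0.5180² = 3.726.

3.73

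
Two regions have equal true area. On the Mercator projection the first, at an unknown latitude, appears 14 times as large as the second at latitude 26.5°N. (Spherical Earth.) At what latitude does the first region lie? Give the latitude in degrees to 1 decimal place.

76.2°

Mercator areal scale is sec²φ, so apparent-area ratio = sec²φ₁ / sec²φ₂ = cos²φ₂ / cos²φ₁.
cos²φ₂ / cos²φ₁ = 14  ⇒  cos φ₁ = cos 26.5° / √14 = 0.8949/3.742 = 0.2392.
φ₁ = arccos(0.2392) ≈ 76.2°.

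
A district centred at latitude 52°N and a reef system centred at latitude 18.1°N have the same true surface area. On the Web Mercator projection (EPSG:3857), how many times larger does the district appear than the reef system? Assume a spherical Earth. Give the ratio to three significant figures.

Mercator is conformal with k = sec φ, so areal scale = k² = sec²φ.
At 52°: sec²(52°) = 1/0.6157² = 2.638.
At 18.1°: sec²(18.1°) = 1/0.9505² = 1.107.
Ratio = 2.638/1.107 = cos²(18.1°)/cos²(52°) ≈ 2.38.

2.38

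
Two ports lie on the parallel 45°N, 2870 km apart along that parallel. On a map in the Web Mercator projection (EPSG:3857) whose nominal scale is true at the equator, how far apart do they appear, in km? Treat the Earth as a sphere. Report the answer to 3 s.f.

4060 km

Mercator is conformal, so the point scale is isotropic: h = k = sec φ = 1/cos φ.
Along the parallel, k = sec 45° = 1/0.7071 = 1.414.
Map distance = 2870 × 1.414 ≈ 4060 km.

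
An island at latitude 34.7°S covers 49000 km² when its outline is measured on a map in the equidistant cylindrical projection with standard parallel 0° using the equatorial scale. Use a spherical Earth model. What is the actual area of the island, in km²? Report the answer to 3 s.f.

40300 km²

In the plate carrée (x = Rλ, y = Rφ), meridians are true-scale (h = 1) and parallels are stretched by k = sec φ.
Areal scale = h·k = 1 × sec φ; at 34.7°, h = 1.000, k = 1.216, so h·k = 1.216.
True area = apparent / (areal scale) = 49000 / 1.216 ≈ 40300 km².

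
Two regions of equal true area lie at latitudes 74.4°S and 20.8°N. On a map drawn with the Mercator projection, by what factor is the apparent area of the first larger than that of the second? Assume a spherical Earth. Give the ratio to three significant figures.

Mercator areal scale is sec²φ.
At 74.4°: sec²(74.4°) = 1/0.2689² = 13.83.
At 20.8°: sec²(20.8°) = 1/0.9348² = 1.144.
Ratio = 13.83/1.144 = cos²(20.8°)/cos²(74.4°) ≈ 12.1.

12.1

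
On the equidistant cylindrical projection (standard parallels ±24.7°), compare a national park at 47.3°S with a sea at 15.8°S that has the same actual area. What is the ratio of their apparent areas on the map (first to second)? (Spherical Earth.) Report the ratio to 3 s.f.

1.42

With standard parallel φ₀ = 24.7°, the equirectangular projection gives x = Rλ cos φ₀, y = Rφ, so h = 1 and k = cos 24.7° / cos φ.
Areal scale at 47.3°: h·k = 1.000 × 1.340 = 1.340.
Areal scale at 15.8°: h·k = 1.000 × 0.9442 = 0.9442.
Ratio = 1.340/0.9442 ≈ 1.42.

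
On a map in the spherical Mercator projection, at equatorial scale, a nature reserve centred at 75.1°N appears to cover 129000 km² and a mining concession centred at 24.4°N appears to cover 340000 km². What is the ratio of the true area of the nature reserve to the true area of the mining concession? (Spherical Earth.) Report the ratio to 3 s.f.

0.0302

On Mercator the areal scale is sec²φ, so true area = apparent × cos²φ.
True area of nature reserve: 129000 × cos²(75.1°) = 129000 × 0.06612 = 8529 km².
True area of mining concession: 340000 × cos²(24.4°) = 340000 × 0.8293 = 282000 km².
Ratio = 8529 / 282000 ≈ 0.0302.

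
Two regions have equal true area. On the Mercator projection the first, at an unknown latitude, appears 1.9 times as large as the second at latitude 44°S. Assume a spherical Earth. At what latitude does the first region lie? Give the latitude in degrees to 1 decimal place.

Mercator areal scale is sec²φ, so apparent-area ratio = sec²φ₁ / sec²φ₂ = cos²φ₂ / cos²φ₁.
cos²φ₂ / cos²φ₁ = 1.9  ⇒  cos φ₁ = cos 44° / √1.9 = 0.7193/1.378 = 0.5219.
φ₁ = arccos(0.5219) ≈ 58.5°.

58.5°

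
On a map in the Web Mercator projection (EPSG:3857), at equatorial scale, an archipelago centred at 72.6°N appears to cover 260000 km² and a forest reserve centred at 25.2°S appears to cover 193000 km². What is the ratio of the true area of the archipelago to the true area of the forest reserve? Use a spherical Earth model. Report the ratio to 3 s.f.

0.147

Mercator's areal exaggeration is sec²φ; hence true area = (apparent area) · cos²φ.
True area of archipelago: 260000 × cos²(72.6°) = 260000 × 0.08943 = 23250 km².
True area of forest reserve: 193000 × cos²(25.2°) = 193000 × 0.8187 = 158000 km².
Ratio = 23250 / 158000 ≈ 0.147.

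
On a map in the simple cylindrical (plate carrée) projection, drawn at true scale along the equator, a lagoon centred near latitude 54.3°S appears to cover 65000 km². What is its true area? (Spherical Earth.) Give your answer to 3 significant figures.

For the equirectangular projection with φ₀ = 0 (plate carrée), h = 1 along meridians and k = sec φ along parallels.
Areal scale = h·k = 1 × sec φ; at 54.3°, h = 1.000, k = 1.714, so h·k = 1.714.
True area = apparent / (areal scale) = 65000 / 1.714 ≈ 37900 km².

37900 km²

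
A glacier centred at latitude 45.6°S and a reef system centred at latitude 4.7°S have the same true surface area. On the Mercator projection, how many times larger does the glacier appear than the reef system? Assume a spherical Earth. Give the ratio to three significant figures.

Mercator areal scale is sec²φ.
At 45.6°: sec²(45.6°) = 1/0.6997² = 2.043.
At 4.7°: sec²(4.7°) = 1/0.9966² = 1.007.
Ratio = 2.043/1.007 = cos²(4.7°)/cos²(45.6°) ≈ 2.03.

2.03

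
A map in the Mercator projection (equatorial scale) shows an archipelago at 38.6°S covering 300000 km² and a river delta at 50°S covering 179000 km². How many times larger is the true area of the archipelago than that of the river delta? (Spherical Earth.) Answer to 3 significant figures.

2.48

Since Mercator area scale is 1/cos²φ, the true area equals the apparent area multiplied by cos²φ.
True area of archipelago: 300000 × cos²(38.6°) = 300000 × 0.6108 = 183200 km².
True area of river delta: 179000 × cos²(50°) = 179000 × 0.4132 = 73960 km².
Ratio = 183200 / 73960 ≈ 2.48.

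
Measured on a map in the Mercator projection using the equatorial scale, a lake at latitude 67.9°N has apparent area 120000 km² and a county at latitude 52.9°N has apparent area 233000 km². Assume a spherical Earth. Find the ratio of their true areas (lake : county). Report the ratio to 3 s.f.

Since Mercator area scale is 1/cos²φ, the true area equals the apparent area multiplied by cos²φ.
True area of lake: 120000 × cos²(67.9°) = 120000 × 0.1415 = 16990 km².
True area of county: 233000 × cos²(52.9°) = 233000 × 0.3639 = 84780 km².
Ratio = 16990 / 84780 ≈ 0.200.

0.200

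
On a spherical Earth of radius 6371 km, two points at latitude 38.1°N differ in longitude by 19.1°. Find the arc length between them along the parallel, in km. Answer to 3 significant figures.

Arc length along a parallel = R cos φ · Δλ (with Δλ in radians).
= 6371 × cos 38.1° × (19.1° × π/180) = 6371 × 0.7869 × 0.3334 ≈ 1670 km.

1670 km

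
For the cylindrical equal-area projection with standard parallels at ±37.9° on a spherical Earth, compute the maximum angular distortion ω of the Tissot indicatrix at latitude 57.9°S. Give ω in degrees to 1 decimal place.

44.2°

Cylindrical equal-area (φ₀ = 37.9°): h = cos φ / cos 37.9° along meridians, k = cos 37.9° / cos φ along parallels; h·k = 1.
At 57.9°: h = 0.6734, k = 1.485; principal scales a = 1.485, b = 0.6734.
sin(ω/2) = (a − b)/(a + b) = 0.8115/2.158 = 0.3760, so ω = 2 arcsin(0.3760) ≈ 44.2°.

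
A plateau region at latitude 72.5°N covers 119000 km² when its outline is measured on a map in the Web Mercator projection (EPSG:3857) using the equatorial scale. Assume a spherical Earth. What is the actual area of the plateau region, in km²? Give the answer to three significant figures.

For Mercator, h = k = sec φ (a conformal cylindrical projection has a single point scale, 1/cos φ).
Areal scale = k² = sec²φ = 1/cos²(72.5°) = 1/0.3007² = 11.06.
True area = apparent / (areal scale) = 119000 / 11.06 ≈ 10800 km².

10800 km²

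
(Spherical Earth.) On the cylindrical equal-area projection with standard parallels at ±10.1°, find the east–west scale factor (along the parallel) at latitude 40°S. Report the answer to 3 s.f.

1.29

Cylindrical equal-area (φ₀ = 10.1°): h = cos φ / cos 10.1° along meridians, k = cos 10.1° / cos φ along parallels; h·k = 1.
k = cos 10.1° / cos 40° = 0.9845/0.7660 = 1.285.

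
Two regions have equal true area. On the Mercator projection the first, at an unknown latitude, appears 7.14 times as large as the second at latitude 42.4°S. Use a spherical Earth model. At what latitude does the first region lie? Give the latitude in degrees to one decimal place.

74.0°

On Mercator, (apparent₁)/(apparent₂) = sec²φ₁ / sec²φ₂ when true areas are equal.
cos²φ₂ / cos²φ₁ = 7.14  ⇒  cos φ₁ = cos 42.4° / √7.14 = 0.7385/2.672 = 0.2764.
φ₁ = arccos(0.2764) ≈ 74.0°.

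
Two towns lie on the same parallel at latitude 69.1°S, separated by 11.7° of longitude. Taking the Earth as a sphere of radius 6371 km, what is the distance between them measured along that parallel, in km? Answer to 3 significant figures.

464 km

Arc length along a parallel = R cos φ · Δλ (with Δλ in radians).
= 6371 × cos 69.1° × (11.7° × π/180) = 6371 × 0.3567 × 0.2042 ≈ 464 km.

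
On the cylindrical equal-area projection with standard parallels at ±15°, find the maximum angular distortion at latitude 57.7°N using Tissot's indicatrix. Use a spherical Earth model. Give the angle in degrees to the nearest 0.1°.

64.2°

Cylindrical equal-area (φ₀ = 15°): h = cos φ / cos 15° along meridians, k = cos 15° / cos φ along parallels; h·k = 1.
At 57.7°: h = 0.5532, k = 1.808; principal scales a = 1.808, b = 0.5532.
sin(ω/2) = (a − b)/(a + b) = 1.254/2.361 = 0.5314, so ω = 2 arcsin(0.5314) ≈ 64.2°.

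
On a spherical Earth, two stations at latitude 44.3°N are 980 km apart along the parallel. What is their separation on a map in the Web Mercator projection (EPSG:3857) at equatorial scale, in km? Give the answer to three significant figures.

1370 km

For Mercator, h = k = sec φ (a conformal cylindrical projection has a single point scale, 1/cos φ).
Along the parallel, k = sec 44.3° = 1/0.7157 = 1.397.
Map distance = 980 × 1.397 ≈ 1370 km.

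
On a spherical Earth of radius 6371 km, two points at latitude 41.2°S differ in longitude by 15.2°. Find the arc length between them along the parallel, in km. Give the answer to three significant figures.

1270 km

Arc length along a parallel = R cos φ · Δλ (with Δλ in radians).
= 6371 × cos 41.2° × (15.2° × π/180) = 6371 × 0.7524 × 0.2653 ≈ 1270 km.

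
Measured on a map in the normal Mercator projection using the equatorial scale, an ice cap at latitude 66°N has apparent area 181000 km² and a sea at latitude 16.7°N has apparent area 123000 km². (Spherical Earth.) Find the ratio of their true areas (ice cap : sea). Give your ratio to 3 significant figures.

On Mercator the areal scale is sec²φ, so true area = apparent × cos²φ.
True area of ice cap: 181000 × cos²(66°) = 181000 × 0.1654 = 29940 km².
True area of sea: 123000 × cos²(16.7°) = 123000 × 0.9174 = 112800 km².
Ratio = 29940 / 112800 ≈ 0.265.

0.265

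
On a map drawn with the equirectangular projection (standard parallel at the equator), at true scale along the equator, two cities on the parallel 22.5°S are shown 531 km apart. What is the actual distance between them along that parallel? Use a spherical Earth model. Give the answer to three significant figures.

In the plate carrée (x = Rλ, y = Rφ), meridians are true-scale (h = 1) and parallels are stretched by k = sec φ.
Along the parallel at 22.5°, map distances are exaggerated by k = sec 22.5° = 1.082.
True distance = 531 / 1.082 = 531 × cos 22.5° ≈ 491 km.

491 km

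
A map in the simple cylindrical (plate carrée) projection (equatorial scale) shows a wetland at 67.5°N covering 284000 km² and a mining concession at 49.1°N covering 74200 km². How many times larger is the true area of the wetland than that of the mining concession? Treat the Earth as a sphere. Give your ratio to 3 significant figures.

On the plate carrée, areal scale = h·k = 1 × sec φ, so true area = apparent × cos φ.
True area of wetland: 284000 × cos(67.5°) = 284000 × 0.3827 = 108700 km².
True area of mining concession: 74200 × cos(49.1°) = 74200 × 0.6547 = 48580 km².
Ratio = 108700 / 48580 ≈ 2.24.

2.24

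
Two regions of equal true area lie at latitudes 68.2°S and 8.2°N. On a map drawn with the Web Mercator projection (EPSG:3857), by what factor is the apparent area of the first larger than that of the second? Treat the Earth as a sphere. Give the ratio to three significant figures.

7.10

On Mercator, area is exaggerated by sec²φ = 1/cos²φ.
At 68.2°: sec²(68.2°) = 1/0.3714² = 7.251.
At 8.2°: sec²(8.2°) = 1/0.9898² = 1.021.
Ratio = 7.251/1.021 = cos²(8.2°)/cos²(68.2°) ≈ 7.10.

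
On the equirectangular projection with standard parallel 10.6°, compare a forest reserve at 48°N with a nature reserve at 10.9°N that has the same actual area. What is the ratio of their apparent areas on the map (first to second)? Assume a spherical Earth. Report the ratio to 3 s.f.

In the equirectangular projection with standard parallel φ₀ = 10.6° (x = Rλ cos φ₀, y = Rφ), meridians are true-scale (h = 1) and the parallel scale is k = cos φ₀ / cos φ.
Areal scale at 48°: h·k = 1.000 × 1.469 = 1.469.
Areal scale at 10.9°: h·k = 1.000 × 1.001 = 1.001.
Ratio = 1.469/1.001 ≈ 1.47.

1.47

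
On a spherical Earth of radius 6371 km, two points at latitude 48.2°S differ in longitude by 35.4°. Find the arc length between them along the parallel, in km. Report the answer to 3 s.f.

Arc length along a parallel = R cos φ · Δλ (with Δλ in radians).
= 6371 × cos 48.2° × (35.4° × π/180) = 6371 × 0.6665 × 0.6178 ≈ 2620 km.

2620 km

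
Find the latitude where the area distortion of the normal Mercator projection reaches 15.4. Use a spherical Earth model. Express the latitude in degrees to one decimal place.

Mercator areal scale is sec²φ.
sec²φ = 15.4  ⇒  cos²φ = 0.06494  ⇒  cos φ = 0.2548.
φ = arccos(0.2548) ≈ 75.2°.

75.2°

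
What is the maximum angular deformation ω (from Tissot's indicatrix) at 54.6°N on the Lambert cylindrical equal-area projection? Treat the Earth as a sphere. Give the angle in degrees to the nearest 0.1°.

The Lambert cylindrical equal-area projection is the cylindrical equal-area projection with its standard parallel at the equator (φ₀ = 0). A cylindrical equal-area projection with standard parallel φ₀ has meridian scale h = cos φ / cos φ₀ and parallel scale k = cos φ₀ / cos φ (so areas are preserved, h·k = 1).
At 54.6°: h = 0.5793, k = 1.726; principal scales a = 1.726, b = 0.5793.
sin(ω/2) = (a − b)/(a + b) = 1.147/2.306 = 0.4975, so ω = 2 arcsin(0.4975) ≈ 59.7°.

59.7°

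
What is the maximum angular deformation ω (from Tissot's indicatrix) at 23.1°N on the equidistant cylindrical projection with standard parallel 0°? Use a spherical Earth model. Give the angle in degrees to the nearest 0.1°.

4.8°

For the equirectangular projection with φ₀ = 0 (plate carrée), h = 1 along meridians and k = sec φ along parallels.
At 23.1°: h = 1.000, k = 1.087; principal scales a = 1.087, b = 1.000.
sin(ω/2) = (a − b)/(a + b) = 0.08717/2.087 = 0.04176, so ω = 2 arcsin(0.04176) ≈ 4.8°.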